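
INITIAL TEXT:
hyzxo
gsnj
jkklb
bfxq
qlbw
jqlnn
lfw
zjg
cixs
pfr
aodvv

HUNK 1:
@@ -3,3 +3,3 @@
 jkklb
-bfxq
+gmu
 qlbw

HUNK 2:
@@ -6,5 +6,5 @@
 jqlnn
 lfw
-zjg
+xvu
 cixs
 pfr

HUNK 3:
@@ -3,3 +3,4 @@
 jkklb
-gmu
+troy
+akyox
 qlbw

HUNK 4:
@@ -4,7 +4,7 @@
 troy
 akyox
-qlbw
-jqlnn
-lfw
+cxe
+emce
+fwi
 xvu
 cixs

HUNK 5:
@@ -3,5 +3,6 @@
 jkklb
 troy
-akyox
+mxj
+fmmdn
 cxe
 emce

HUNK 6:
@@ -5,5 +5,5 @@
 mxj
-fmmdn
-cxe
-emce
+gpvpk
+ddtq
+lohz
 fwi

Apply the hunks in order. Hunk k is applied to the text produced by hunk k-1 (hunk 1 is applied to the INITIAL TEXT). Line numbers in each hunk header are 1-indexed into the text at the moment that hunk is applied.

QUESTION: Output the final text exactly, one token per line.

Hunk 1: at line 3 remove [bfxq] add [gmu] -> 11 lines: hyzxo gsnj jkklb gmu qlbw jqlnn lfw zjg cixs pfr aodvv
Hunk 2: at line 6 remove [zjg] add [xvu] -> 11 lines: hyzxo gsnj jkklb gmu qlbw jqlnn lfw xvu cixs pfr aodvv
Hunk 3: at line 3 remove [gmu] add [troy,akyox] -> 12 lines: hyzxo gsnj jkklb troy akyox qlbw jqlnn lfw xvu cixs pfr aodvv
Hunk 4: at line 4 remove [qlbw,jqlnn,lfw] add [cxe,emce,fwi] -> 12 lines: hyzxo gsnj jkklb troy akyox cxe emce fwi xvu cixs pfr aodvv
Hunk 5: at line 3 remove [akyox] add [mxj,fmmdn] -> 13 lines: hyzxo gsnj jkklb troy mxj fmmdn cxe emce fwi xvu cixs pfr aodvv
Hunk 6: at line 5 remove [fmmdn,cxe,emce] add [gpvpk,ddtq,lohz] -> 13 lines: hyzxo gsnj jkklb troy mxj gpvpk ddtq lohz fwi xvu cixs pfr aodvv

Answer: hyzxo
gsnj
jkklb
troy
mxj
gpvpk
ddtq
lohz
fwi
xvu
cixs
pfr
aodvv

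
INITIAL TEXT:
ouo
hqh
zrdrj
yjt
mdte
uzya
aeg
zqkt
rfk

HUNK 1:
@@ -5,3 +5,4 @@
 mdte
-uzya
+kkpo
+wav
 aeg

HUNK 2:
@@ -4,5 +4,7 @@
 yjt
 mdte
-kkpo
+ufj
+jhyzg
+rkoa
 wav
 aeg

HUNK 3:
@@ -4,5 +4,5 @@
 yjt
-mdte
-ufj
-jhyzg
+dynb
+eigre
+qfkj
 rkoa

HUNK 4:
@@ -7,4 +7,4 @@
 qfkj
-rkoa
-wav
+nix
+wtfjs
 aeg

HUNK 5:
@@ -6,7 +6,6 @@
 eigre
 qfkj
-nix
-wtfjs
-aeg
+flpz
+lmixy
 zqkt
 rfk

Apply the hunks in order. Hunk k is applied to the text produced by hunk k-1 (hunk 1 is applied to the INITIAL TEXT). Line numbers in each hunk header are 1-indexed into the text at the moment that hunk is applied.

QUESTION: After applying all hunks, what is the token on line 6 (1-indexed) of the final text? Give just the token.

Hunk 1: at line 5 remove [uzya] add [kkpo,wav] -> 10 lines: ouo hqh zrdrj yjt mdte kkpo wav aeg zqkt rfk
Hunk 2: at line 4 remove [kkpo] add [ufj,jhyzg,rkoa] -> 12 lines: ouo hqh zrdrj yjt mdte ufj jhyzg rkoa wav aeg zqkt rfk
Hunk 3: at line 4 remove [mdte,ufj,jhyzg] add [dynb,eigre,qfkj] -> 12 lines: ouo hqh zrdrj yjt dynb eigre qfkj rkoa wav aeg zqkt rfk
Hunk 4: at line 7 remove [rkoa,wav] add [nix,wtfjs] -> 12 lines: ouo hqh zrdrj yjt dynb eigre qfkj nix wtfjs aeg zqkt rfk
Hunk 5: at line 6 remove [nix,wtfjs,aeg] add [flpz,lmixy] -> 11 lines: ouo hqh zrdrj yjt dynb eigre qfkj flpz lmixy zqkt rfk
Final line 6: eigre

Answer: eigre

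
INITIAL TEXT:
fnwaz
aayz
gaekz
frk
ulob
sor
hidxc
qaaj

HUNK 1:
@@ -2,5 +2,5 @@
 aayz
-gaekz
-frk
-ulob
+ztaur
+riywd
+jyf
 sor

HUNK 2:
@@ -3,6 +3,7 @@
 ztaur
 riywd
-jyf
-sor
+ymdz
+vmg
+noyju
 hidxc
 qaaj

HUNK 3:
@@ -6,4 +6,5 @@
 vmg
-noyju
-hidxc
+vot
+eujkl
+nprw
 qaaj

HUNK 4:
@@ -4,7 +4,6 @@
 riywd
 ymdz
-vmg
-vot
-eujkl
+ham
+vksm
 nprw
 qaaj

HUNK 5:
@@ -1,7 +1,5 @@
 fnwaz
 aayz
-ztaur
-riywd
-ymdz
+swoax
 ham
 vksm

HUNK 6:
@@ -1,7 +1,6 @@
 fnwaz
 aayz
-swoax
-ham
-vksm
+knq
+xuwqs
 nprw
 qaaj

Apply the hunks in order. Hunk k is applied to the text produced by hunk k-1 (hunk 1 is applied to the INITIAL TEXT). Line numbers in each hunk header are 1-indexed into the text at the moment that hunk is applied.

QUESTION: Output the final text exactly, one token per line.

Answer: fnwaz
aayz
knq
xuwqs
nprw
qaaj

Derivation:
Hunk 1: at line 2 remove [gaekz,frk,ulob] add [ztaur,riywd,jyf] -> 8 lines: fnwaz aayz ztaur riywd jyf sor hidxc qaaj
Hunk 2: at line 3 remove [jyf,sor] add [ymdz,vmg,noyju] -> 9 lines: fnwaz aayz ztaur riywd ymdz vmg noyju hidxc qaaj
Hunk 3: at line 6 remove [noyju,hidxc] add [vot,eujkl,nprw] -> 10 lines: fnwaz aayz ztaur riywd ymdz vmg vot eujkl nprw qaaj
Hunk 4: at line 4 remove [vmg,vot,eujkl] add [ham,vksm] -> 9 lines: fnwaz aayz ztaur riywd ymdz ham vksm nprw qaaj
Hunk 5: at line 1 remove [ztaur,riywd,ymdz] add [swoax] -> 7 lines: fnwaz aayz swoax ham vksm nprw qaaj
Hunk 6: at line 1 remove [swoax,ham,vksm] add [knq,xuwqs] -> 6 lines: fnwaz aayz knq xuwqs nprw qaaj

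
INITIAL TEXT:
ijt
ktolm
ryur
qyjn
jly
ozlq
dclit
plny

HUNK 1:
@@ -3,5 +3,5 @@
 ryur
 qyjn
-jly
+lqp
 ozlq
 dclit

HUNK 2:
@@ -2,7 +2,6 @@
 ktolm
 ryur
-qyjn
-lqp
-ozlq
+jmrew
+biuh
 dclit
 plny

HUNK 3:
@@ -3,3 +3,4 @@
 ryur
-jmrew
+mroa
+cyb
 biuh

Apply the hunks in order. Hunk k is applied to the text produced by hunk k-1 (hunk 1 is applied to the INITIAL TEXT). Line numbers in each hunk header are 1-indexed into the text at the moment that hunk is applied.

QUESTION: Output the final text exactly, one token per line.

Hunk 1: at line 3 remove [jly] add [lqp] -> 8 lines: ijt ktolm ryur qyjn lqp ozlq dclit plny
Hunk 2: at line 2 remove [qyjn,lqp,ozlq] add [jmrew,biuh] -> 7 lines: ijt ktolm ryur jmrew biuh dclit plny
Hunk 3: at line 3 remove [jmrew] add [mroa,cyb] -> 8 lines: ijt ktolm ryur mroa cyb biuh dclit plny

Answer: ijt
ktolm
ryur
mroa
cyb
biuh
dclit
plny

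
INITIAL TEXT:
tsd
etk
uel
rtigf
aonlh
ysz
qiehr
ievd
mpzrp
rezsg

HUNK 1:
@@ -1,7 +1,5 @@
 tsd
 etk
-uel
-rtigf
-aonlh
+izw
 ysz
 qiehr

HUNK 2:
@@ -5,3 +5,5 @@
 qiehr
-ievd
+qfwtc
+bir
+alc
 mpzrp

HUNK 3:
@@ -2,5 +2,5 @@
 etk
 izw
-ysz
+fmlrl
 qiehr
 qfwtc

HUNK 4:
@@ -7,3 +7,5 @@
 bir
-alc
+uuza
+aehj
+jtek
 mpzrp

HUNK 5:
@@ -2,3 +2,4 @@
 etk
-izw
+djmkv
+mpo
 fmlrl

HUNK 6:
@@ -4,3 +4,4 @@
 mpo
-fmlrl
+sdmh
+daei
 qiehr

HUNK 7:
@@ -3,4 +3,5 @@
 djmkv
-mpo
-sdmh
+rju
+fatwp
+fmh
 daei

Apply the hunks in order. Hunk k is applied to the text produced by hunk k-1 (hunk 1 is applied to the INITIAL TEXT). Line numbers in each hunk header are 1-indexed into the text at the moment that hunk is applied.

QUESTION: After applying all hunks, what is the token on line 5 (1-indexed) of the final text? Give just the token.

Answer: fatwp

Derivation:
Hunk 1: at line 1 remove [uel,rtigf,aonlh] add [izw] -> 8 lines: tsd etk izw ysz qiehr ievd mpzrp rezsg
Hunk 2: at line 5 remove [ievd] add [qfwtc,bir,alc] -> 10 lines: tsd etk izw ysz qiehr qfwtc bir alc mpzrp rezsg
Hunk 3: at line 2 remove [ysz] add [fmlrl] -> 10 lines: tsd etk izw fmlrl qiehr qfwtc bir alc mpzrp rezsg
Hunk 4: at line 7 remove [alc] add [uuza,aehj,jtek] -> 12 lines: tsd etk izw fmlrl qiehr qfwtc bir uuza aehj jtek mpzrp rezsg
Hunk 5: at line 2 remove [izw] add [djmkv,mpo] -> 13 lines: tsd etk djmkv mpo fmlrl qiehr qfwtc bir uuza aehj jtek mpzrp rezsg
Hunk 6: at line 4 remove [fmlrl] add [sdmh,daei] -> 14 lines: tsd etk djmkv mpo sdmh daei qiehr qfwtc bir uuza aehj jtek mpzrp rezsg
Hunk 7: at line 3 remove [mpo,sdmh] add [rju,fatwp,fmh] -> 15 lines: tsd etk djmkv rju fatwp fmh daei qiehr qfwtc bir uuza aehj jtek mpzrp rezsg
Final line 5: fatwp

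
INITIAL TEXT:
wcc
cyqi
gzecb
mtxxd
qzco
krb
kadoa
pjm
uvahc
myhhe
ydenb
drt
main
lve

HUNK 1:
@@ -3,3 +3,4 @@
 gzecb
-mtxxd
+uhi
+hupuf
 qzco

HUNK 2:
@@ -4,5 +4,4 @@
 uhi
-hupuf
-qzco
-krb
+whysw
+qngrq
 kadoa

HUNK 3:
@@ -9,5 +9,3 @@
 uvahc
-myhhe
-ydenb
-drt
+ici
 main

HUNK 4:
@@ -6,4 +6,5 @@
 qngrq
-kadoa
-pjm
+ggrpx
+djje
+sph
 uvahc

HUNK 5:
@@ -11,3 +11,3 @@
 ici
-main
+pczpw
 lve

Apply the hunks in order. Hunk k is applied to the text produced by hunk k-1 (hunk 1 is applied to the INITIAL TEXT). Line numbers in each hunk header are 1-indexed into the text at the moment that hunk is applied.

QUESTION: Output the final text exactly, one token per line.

Hunk 1: at line 3 remove [mtxxd] add [uhi,hupuf] -> 15 lines: wcc cyqi gzecb uhi hupuf qzco krb kadoa pjm uvahc myhhe ydenb drt main lve
Hunk 2: at line 4 remove [hupuf,qzco,krb] add [whysw,qngrq] -> 14 lines: wcc cyqi gzecb uhi whysw qngrq kadoa pjm uvahc myhhe ydenb drt main lve
Hunk 3: at line 9 remove [myhhe,ydenb,drt] add [ici] -> 12 lines: wcc cyqi gzecb uhi whysw qngrq kadoa pjm uvahc ici main lve
Hunk 4: at line 6 remove [kadoa,pjm] add [ggrpx,djje,sph] -> 13 lines: wcc cyqi gzecb uhi whysw qngrq ggrpx djje sph uvahc ici main lve
Hunk 5: at line 11 remove [main] add [pczpw] -> 13 lines: wcc cyqi gzecb uhi whysw qngrq ggrpx djje sph uvahc ici pczpw lve

Answer: wcc
cyqi
gzecb
uhi
whysw
qngrq
ggrpx
djje
sph
uvahc
ici
pczpw
lve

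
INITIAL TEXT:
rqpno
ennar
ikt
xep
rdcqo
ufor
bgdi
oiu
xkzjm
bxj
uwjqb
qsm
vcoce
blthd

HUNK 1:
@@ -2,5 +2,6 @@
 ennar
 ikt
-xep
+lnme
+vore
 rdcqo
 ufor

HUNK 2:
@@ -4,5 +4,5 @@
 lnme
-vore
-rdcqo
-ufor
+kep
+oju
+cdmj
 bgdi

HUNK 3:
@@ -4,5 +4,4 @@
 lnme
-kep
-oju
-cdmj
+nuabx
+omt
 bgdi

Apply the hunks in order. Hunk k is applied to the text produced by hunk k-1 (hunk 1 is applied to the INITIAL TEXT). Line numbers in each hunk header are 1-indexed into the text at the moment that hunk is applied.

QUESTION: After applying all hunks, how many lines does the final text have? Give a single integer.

Answer: 14

Derivation:
Hunk 1: at line 2 remove [xep] add [lnme,vore] -> 15 lines: rqpno ennar ikt lnme vore rdcqo ufor bgdi oiu xkzjm bxj uwjqb qsm vcoce blthd
Hunk 2: at line 4 remove [vore,rdcqo,ufor] add [kep,oju,cdmj] -> 15 lines: rqpno ennar ikt lnme kep oju cdmj bgdi oiu xkzjm bxj uwjqb qsm vcoce blthd
Hunk 3: at line 4 remove [kep,oju,cdmj] add [nuabx,omt] -> 14 lines: rqpno ennar ikt lnme nuabx omt bgdi oiu xkzjm bxj uwjqb qsm vcoce blthd
Final line count: 14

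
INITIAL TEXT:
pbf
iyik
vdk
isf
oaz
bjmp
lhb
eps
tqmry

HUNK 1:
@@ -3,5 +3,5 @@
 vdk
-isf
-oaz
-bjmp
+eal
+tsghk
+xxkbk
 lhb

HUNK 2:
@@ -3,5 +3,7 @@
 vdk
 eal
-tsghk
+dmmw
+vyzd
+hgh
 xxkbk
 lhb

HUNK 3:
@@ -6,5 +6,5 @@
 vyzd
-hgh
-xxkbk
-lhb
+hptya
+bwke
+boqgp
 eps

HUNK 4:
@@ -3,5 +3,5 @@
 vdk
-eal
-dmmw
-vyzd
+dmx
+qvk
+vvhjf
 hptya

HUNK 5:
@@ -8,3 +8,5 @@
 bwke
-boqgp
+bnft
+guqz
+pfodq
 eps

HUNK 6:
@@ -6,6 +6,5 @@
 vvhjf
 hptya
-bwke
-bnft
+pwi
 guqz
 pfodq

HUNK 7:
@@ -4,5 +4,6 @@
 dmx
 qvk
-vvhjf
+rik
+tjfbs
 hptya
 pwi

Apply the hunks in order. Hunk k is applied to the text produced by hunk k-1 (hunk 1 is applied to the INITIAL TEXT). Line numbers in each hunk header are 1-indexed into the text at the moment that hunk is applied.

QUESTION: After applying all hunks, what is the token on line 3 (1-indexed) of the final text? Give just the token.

Hunk 1: at line 3 remove [isf,oaz,bjmp] add [eal,tsghk,xxkbk] -> 9 lines: pbf iyik vdk eal tsghk xxkbk lhb eps tqmry
Hunk 2: at line 3 remove [tsghk] add [dmmw,vyzd,hgh] -> 11 lines: pbf iyik vdk eal dmmw vyzd hgh xxkbk lhb eps tqmry
Hunk 3: at line 6 remove [hgh,xxkbk,lhb] add [hptya,bwke,boqgp] -> 11 lines: pbf iyik vdk eal dmmw vyzd hptya bwke boqgp eps tqmry
Hunk 4: at line 3 remove [eal,dmmw,vyzd] add [dmx,qvk,vvhjf] -> 11 lines: pbf iyik vdk dmx qvk vvhjf hptya bwke boqgp eps tqmry
Hunk 5: at line 8 remove [boqgp] add [bnft,guqz,pfodq] -> 13 lines: pbf iyik vdk dmx qvk vvhjf hptya bwke bnft guqz pfodq eps tqmry
Hunk 6: at line 6 remove [bwke,bnft] add [pwi] -> 12 lines: pbf iyik vdk dmx qvk vvhjf hptya pwi guqz pfodq eps tqmry
Hunk 7: at line 4 remove [vvhjf] add [rik,tjfbs] -> 13 lines: pbf iyik vdk dmx qvk rik tjfbs hptya pwi guqz pfodq eps tqmry
Final line 3: vdk

Answer: vdk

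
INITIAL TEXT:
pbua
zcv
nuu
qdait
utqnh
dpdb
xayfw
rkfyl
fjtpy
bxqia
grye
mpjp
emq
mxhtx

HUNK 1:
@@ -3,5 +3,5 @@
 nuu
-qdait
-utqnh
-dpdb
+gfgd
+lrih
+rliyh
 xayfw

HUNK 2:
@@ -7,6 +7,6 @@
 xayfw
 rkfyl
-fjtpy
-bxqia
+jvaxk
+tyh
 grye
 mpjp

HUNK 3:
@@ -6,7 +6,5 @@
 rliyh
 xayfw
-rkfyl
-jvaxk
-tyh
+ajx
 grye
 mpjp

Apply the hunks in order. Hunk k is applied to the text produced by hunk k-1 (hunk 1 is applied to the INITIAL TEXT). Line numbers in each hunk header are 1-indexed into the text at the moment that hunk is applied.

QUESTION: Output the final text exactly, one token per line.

Hunk 1: at line 3 remove [qdait,utqnh,dpdb] add [gfgd,lrih,rliyh] -> 14 lines: pbua zcv nuu gfgd lrih rliyh xayfw rkfyl fjtpy bxqia grye mpjp emq mxhtx
Hunk 2: at line 7 remove [fjtpy,bxqia] add [jvaxk,tyh] -> 14 lines: pbua zcv nuu gfgd lrih rliyh xayfw rkfyl jvaxk tyh grye mpjp emq mxhtx
Hunk 3: at line 6 remove [rkfyl,jvaxk,tyh] add [ajx] -> 12 lines: pbua zcv nuu gfgd lrih rliyh xayfw ajx grye mpjp emq mxhtx

Answer: pbua
zcv
nuu
gfgd
lrih
rliyh
xayfw
ajx
grye
mpjp
emq
mxhtx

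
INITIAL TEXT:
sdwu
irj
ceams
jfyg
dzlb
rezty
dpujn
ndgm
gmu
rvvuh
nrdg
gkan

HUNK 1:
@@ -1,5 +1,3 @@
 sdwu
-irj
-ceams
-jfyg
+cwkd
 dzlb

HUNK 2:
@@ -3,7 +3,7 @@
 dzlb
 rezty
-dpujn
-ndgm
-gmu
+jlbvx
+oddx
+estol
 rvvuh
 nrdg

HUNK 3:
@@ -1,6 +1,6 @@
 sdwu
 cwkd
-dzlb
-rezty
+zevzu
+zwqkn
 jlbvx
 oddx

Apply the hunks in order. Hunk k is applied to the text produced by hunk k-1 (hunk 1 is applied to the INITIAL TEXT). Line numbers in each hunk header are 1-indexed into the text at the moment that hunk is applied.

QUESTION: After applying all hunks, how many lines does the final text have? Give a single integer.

Answer: 10

Derivation:
Hunk 1: at line 1 remove [irj,ceams,jfyg] add [cwkd] -> 10 lines: sdwu cwkd dzlb rezty dpujn ndgm gmu rvvuh nrdg gkan
Hunk 2: at line 3 remove [dpujn,ndgm,gmu] add [jlbvx,oddx,estol] -> 10 lines: sdwu cwkd dzlb rezty jlbvx oddx estol rvvuh nrdg gkan
Hunk 3: at line 1 remove [dzlb,rezty] add [zevzu,zwqkn] -> 10 lines: sdwu cwkd zevzu zwqkn jlbvx oddx estol rvvuh nrdg gkan
Final line count: 10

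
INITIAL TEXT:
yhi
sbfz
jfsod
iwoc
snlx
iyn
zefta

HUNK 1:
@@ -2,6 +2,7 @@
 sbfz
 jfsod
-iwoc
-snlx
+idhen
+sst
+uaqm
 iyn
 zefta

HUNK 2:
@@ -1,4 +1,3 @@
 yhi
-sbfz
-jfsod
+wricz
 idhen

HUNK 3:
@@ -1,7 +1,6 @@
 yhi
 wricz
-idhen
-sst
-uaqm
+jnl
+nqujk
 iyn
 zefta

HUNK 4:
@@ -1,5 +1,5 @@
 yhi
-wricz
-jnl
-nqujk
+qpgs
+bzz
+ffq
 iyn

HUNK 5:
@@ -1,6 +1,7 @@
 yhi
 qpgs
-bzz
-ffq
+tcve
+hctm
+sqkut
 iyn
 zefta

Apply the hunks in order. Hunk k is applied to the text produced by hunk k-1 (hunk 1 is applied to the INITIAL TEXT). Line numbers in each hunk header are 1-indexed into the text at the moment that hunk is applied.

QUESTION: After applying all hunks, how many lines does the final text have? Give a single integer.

Hunk 1: at line 2 remove [iwoc,snlx] add [idhen,sst,uaqm] -> 8 lines: yhi sbfz jfsod idhen sst uaqm iyn zefta
Hunk 2: at line 1 remove [sbfz,jfsod] add [wricz] -> 7 lines: yhi wricz idhen sst uaqm iyn zefta
Hunk 3: at line 1 remove [idhen,sst,uaqm] add [jnl,nqujk] -> 6 lines: yhi wricz jnl nqujk iyn zefta
Hunk 4: at line 1 remove [wricz,jnl,nqujk] add [qpgs,bzz,ffq] -> 6 lines: yhi qpgs bzz ffq iyn zefta
Hunk 5: at line 1 remove [bzz,ffq] add [tcve,hctm,sqkut] -> 7 lines: yhi qpgs tcve hctm sqkut iyn zefta
Final line count: 7

Answer: 7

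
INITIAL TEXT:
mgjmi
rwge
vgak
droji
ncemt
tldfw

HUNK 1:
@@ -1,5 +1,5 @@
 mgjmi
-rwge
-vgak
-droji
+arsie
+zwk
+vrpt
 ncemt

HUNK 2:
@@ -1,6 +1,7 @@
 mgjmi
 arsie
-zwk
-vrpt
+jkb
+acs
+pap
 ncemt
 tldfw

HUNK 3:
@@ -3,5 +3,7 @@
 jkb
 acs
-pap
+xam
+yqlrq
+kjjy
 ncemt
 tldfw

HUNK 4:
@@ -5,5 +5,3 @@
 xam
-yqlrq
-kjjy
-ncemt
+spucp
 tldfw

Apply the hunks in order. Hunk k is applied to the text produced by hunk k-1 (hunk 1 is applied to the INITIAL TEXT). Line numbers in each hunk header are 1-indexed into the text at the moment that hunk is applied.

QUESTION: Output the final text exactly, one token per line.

Answer: mgjmi
arsie
jkb
acs
xam
spucp
tldfw

Derivation:
Hunk 1: at line 1 remove [rwge,vgak,droji] add [arsie,zwk,vrpt] -> 6 lines: mgjmi arsie zwk vrpt ncemt tldfw
Hunk 2: at line 1 remove [zwk,vrpt] add [jkb,acs,pap] -> 7 lines: mgjmi arsie jkb acs pap ncemt tldfw
Hunk 3: at line 3 remove [pap] add [xam,yqlrq,kjjy] -> 9 lines: mgjmi arsie jkb acs xam yqlrq kjjy ncemt tldfw
Hunk 4: at line 5 remove [yqlrq,kjjy,ncemt] add [spucp] -> 7 lines: mgjmi arsie jkb acs xam spucp tldfw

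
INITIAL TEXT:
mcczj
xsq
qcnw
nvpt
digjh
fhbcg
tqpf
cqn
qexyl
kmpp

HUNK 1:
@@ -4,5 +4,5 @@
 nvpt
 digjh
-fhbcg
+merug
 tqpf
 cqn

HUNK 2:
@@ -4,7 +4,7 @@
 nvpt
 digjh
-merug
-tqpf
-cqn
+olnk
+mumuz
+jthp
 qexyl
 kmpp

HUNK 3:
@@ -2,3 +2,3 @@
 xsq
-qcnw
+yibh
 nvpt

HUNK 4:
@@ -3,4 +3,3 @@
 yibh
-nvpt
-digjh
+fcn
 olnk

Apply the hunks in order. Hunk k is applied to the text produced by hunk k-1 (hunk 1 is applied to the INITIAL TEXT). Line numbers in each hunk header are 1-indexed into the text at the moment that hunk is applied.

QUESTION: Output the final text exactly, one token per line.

Answer: mcczj
xsq
yibh
fcn
olnk
mumuz
jthp
qexyl
kmpp

Derivation:
Hunk 1: at line 4 remove [fhbcg] add [merug] -> 10 lines: mcczj xsq qcnw nvpt digjh merug tqpf cqn qexyl kmpp
Hunk 2: at line 4 remove [merug,tqpf,cqn] add [olnk,mumuz,jthp] -> 10 lines: mcczj xsq qcnw nvpt digjh olnk mumuz jthp qexyl kmpp
Hunk 3: at line 2 remove [qcnw] add [yibh] -> 10 lines: mcczj xsq yibh nvpt digjh olnk mumuz jthp qexyl kmpp
Hunk 4: at line 3 remove [nvpt,digjh] add [fcn] -> 9 lines: mcczj xsq yibh fcn olnk mumuz jthp qexyl kmpp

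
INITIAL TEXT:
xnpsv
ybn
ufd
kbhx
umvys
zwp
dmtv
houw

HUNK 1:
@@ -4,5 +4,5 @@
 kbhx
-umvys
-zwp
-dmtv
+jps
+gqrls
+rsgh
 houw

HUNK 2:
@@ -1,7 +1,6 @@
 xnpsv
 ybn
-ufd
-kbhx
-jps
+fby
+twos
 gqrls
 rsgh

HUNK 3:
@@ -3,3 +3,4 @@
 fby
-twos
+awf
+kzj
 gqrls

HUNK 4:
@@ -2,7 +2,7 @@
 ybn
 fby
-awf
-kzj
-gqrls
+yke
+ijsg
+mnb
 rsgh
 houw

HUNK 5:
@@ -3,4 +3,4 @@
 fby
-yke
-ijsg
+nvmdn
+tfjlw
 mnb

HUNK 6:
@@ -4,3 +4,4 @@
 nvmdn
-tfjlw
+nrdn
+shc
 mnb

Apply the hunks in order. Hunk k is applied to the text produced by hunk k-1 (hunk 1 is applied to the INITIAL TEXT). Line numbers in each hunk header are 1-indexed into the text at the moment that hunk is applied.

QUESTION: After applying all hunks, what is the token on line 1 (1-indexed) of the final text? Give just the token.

Hunk 1: at line 4 remove [umvys,zwp,dmtv] add [jps,gqrls,rsgh] -> 8 lines: xnpsv ybn ufd kbhx jps gqrls rsgh houw
Hunk 2: at line 1 remove [ufd,kbhx,jps] add [fby,twos] -> 7 lines: xnpsv ybn fby twos gqrls rsgh houw
Hunk 3: at line 3 remove [twos] add [awf,kzj] -> 8 lines: xnpsv ybn fby awf kzj gqrls rsgh houw
Hunk 4: at line 2 remove [awf,kzj,gqrls] add [yke,ijsg,mnb] -> 8 lines: xnpsv ybn fby yke ijsg mnb rsgh houw
Hunk 5: at line 3 remove [yke,ijsg] add [nvmdn,tfjlw] -> 8 lines: xnpsv ybn fby nvmdn tfjlw mnb rsgh houw
Hunk 6: at line 4 remove [tfjlw] add [nrdn,shc] -> 9 lines: xnpsv ybn fby nvmdn nrdn shc mnb rsgh houw
Final line 1: xnpsv

Answer: xnpsv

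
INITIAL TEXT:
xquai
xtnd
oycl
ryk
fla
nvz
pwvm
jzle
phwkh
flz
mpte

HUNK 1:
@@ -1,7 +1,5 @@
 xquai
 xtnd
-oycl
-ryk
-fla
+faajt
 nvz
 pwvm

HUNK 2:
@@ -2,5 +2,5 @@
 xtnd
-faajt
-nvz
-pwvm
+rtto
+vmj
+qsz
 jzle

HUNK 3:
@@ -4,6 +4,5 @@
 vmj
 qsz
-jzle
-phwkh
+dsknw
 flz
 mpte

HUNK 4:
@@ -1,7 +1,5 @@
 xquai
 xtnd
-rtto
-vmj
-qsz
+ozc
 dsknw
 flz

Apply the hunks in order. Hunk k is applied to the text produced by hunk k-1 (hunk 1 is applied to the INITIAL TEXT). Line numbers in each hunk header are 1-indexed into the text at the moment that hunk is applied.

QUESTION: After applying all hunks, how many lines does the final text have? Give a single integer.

Hunk 1: at line 1 remove [oycl,ryk,fla] add [faajt] -> 9 lines: xquai xtnd faajt nvz pwvm jzle phwkh flz mpte
Hunk 2: at line 2 remove [faajt,nvz,pwvm] add [rtto,vmj,qsz] -> 9 lines: xquai xtnd rtto vmj qsz jzle phwkh flz mpte
Hunk 3: at line 4 remove [jzle,phwkh] add [dsknw] -> 8 lines: xquai xtnd rtto vmj qsz dsknw flz mpte
Hunk 4: at line 1 remove [rtto,vmj,qsz] add [ozc] -> 6 lines: xquai xtnd ozc dsknw flz mpte
Final line count: 6

Answer: 6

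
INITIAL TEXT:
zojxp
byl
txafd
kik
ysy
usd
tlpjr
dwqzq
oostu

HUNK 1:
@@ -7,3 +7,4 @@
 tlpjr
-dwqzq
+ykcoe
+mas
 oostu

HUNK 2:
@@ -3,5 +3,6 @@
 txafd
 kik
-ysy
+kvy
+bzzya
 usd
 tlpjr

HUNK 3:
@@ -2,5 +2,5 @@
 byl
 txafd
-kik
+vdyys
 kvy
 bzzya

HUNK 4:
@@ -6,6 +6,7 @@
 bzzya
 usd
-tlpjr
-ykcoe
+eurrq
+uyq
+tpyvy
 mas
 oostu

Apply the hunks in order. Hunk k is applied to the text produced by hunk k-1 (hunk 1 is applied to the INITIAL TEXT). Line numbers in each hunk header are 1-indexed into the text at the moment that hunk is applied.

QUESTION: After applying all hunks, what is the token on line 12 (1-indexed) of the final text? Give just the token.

Hunk 1: at line 7 remove [dwqzq] add [ykcoe,mas] -> 10 lines: zojxp byl txafd kik ysy usd tlpjr ykcoe mas oostu
Hunk 2: at line 3 remove [ysy] add [kvy,bzzya] -> 11 lines: zojxp byl txafd kik kvy bzzya usd tlpjr ykcoe mas oostu
Hunk 3: at line 2 remove [kik] add [vdyys] -> 11 lines: zojxp byl txafd vdyys kvy bzzya usd tlpjr ykcoe mas oostu
Hunk 4: at line 6 remove [tlpjr,ykcoe] add [eurrq,uyq,tpyvy] -> 12 lines: zojxp byl txafd vdyys kvy bzzya usd eurrq uyq tpyvy mas oostu
Final line 12: oostu

Answer: oostu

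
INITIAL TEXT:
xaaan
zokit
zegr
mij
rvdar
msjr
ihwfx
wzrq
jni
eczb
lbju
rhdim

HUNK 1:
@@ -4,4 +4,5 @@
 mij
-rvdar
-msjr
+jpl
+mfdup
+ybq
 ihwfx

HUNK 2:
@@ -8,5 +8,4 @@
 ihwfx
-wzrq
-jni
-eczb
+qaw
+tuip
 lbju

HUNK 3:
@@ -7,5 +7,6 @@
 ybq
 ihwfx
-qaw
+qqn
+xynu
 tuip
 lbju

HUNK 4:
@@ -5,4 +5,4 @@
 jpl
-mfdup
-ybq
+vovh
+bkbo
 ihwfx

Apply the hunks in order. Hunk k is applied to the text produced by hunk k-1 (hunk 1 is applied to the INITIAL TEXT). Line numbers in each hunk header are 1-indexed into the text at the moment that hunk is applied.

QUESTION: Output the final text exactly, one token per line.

Hunk 1: at line 4 remove [rvdar,msjr] add [jpl,mfdup,ybq] -> 13 lines: xaaan zokit zegr mij jpl mfdup ybq ihwfx wzrq jni eczb lbju rhdim
Hunk 2: at line 8 remove [wzrq,jni,eczb] add [qaw,tuip] -> 12 lines: xaaan zokit zegr mij jpl mfdup ybq ihwfx qaw tuip lbju rhdim
Hunk 3: at line 7 remove [qaw] add [qqn,xynu] -> 13 lines: xaaan zokit zegr mij jpl mfdup ybq ihwfx qqn xynu tuip lbju rhdim
Hunk 4: at line 5 remove [mfdup,ybq] add [vovh,bkbo] -> 13 lines: xaaan zokit zegr mij jpl vovh bkbo ihwfx qqn xynu tuip lbju rhdim

Answer: xaaan
zokit
zegr
mij
jpl
vovh
bkbo
ihwfx
qqn
xynu
tuip
lbju
rhdim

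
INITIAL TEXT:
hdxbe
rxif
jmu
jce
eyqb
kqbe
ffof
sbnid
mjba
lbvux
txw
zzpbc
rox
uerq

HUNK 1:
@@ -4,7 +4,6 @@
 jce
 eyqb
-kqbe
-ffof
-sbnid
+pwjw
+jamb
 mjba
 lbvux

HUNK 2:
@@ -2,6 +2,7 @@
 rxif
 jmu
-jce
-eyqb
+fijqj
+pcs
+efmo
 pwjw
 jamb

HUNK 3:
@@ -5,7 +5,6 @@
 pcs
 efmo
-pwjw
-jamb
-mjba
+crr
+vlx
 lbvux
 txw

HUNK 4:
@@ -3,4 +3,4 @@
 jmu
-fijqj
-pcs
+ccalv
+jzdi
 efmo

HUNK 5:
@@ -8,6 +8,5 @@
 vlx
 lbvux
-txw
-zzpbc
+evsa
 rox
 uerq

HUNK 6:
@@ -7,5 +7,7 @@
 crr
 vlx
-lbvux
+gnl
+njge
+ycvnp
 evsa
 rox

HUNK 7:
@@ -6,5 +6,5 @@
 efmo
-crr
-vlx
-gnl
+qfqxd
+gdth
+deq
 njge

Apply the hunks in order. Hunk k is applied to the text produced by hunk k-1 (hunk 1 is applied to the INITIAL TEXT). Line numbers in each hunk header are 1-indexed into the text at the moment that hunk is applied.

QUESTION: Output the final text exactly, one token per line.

Answer: hdxbe
rxif
jmu
ccalv
jzdi
efmo
qfqxd
gdth
deq
njge
ycvnp
evsa
rox
uerq

Derivation:
Hunk 1: at line 4 remove [kqbe,ffof,sbnid] add [pwjw,jamb] -> 13 lines: hdxbe rxif jmu jce eyqb pwjw jamb mjba lbvux txw zzpbc rox uerq
Hunk 2: at line 2 remove [jce,eyqb] add [fijqj,pcs,efmo] -> 14 lines: hdxbe rxif jmu fijqj pcs efmo pwjw jamb mjba lbvux txw zzpbc rox uerq
Hunk 3: at line 5 remove [pwjw,jamb,mjba] add [crr,vlx] -> 13 lines: hdxbe rxif jmu fijqj pcs efmo crr vlx lbvux txw zzpbc rox uerq
Hunk 4: at line 3 remove [fijqj,pcs] add [ccalv,jzdi] -> 13 lines: hdxbe rxif jmu ccalv jzdi efmo crr vlx lbvux txw zzpbc rox uerq
Hunk 5: at line 8 remove [txw,zzpbc] add [evsa] -> 12 lines: hdxbe rxif jmu ccalv jzdi efmo crr vlx lbvux evsa rox uerq
Hunk 6: at line 7 remove [lbvux] add [gnl,njge,ycvnp] -> 14 lines: hdxbe rxif jmu ccalv jzdi efmo crr vlx gnl njge ycvnp evsa rox uerq
Hunk 7: at line 6 remove [crr,vlx,gnl] add [qfqxd,gdth,deq] -> 14 lines: hdxbe rxif jmu ccalv jzdi efmo qfqxd gdth deq njge ycvnp evsa rox uerq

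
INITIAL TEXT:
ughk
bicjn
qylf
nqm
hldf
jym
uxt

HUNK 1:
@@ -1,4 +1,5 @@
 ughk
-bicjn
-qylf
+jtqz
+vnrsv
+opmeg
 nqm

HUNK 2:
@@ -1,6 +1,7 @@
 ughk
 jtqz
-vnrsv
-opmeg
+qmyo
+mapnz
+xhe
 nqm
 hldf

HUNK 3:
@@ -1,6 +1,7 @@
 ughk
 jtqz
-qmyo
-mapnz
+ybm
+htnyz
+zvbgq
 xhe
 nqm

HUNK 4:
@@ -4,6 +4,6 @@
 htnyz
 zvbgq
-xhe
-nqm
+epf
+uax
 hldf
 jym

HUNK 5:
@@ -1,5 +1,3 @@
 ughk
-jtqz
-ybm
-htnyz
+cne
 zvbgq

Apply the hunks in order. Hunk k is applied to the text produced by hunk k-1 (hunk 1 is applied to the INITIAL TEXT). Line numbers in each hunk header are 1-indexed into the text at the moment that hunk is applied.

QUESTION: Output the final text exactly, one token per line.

Answer: ughk
cne
zvbgq
epf
uax
hldf
jym
uxt

Derivation:
Hunk 1: at line 1 remove [bicjn,qylf] add [jtqz,vnrsv,opmeg] -> 8 lines: ughk jtqz vnrsv opmeg nqm hldf jym uxt
Hunk 2: at line 1 remove [vnrsv,opmeg] add [qmyo,mapnz,xhe] -> 9 lines: ughk jtqz qmyo mapnz xhe nqm hldf jym uxt
Hunk 3: at line 1 remove [qmyo,mapnz] add [ybm,htnyz,zvbgq] -> 10 lines: ughk jtqz ybm htnyz zvbgq xhe nqm hldf jym uxt
Hunk 4: at line 4 remove [xhe,nqm] add [epf,uax] -> 10 lines: ughk jtqz ybm htnyz zvbgq epf uax hldf jym uxt
Hunk 5: at line 1 remove [jtqz,ybm,htnyz] add [cne] -> 8 lines: ughk cne zvbgq epf uax hldf jym uxt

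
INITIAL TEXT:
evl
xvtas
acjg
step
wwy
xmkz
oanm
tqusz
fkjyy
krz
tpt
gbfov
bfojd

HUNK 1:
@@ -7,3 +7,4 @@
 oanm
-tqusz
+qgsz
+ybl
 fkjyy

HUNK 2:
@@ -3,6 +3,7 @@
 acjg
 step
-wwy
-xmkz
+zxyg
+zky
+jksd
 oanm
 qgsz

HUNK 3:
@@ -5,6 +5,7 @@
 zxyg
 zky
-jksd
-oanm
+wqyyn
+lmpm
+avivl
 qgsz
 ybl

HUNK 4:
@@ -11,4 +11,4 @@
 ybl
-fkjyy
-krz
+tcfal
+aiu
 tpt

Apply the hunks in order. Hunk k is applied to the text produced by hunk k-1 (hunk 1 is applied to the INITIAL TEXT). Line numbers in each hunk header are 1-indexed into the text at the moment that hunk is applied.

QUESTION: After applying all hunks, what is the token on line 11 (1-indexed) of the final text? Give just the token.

Answer: ybl

Derivation:
Hunk 1: at line 7 remove [tqusz] add [qgsz,ybl] -> 14 lines: evl xvtas acjg step wwy xmkz oanm qgsz ybl fkjyy krz tpt gbfov bfojd
Hunk 2: at line 3 remove [wwy,xmkz] add [zxyg,zky,jksd] -> 15 lines: evl xvtas acjg step zxyg zky jksd oanm qgsz ybl fkjyy krz tpt gbfov bfojd
Hunk 3: at line 5 remove [jksd,oanm] add [wqyyn,lmpm,avivl] -> 16 lines: evl xvtas acjg step zxyg zky wqyyn lmpm avivl qgsz ybl fkjyy krz tpt gbfov bfojd
Hunk 4: at line 11 remove [fkjyy,krz] add [tcfal,aiu] -> 16 lines: evl xvtas acjg step zxyg zky wqyyn lmpm avivl qgsz ybl tcfal aiu tpt gbfov bfojd
Final line 11: ybl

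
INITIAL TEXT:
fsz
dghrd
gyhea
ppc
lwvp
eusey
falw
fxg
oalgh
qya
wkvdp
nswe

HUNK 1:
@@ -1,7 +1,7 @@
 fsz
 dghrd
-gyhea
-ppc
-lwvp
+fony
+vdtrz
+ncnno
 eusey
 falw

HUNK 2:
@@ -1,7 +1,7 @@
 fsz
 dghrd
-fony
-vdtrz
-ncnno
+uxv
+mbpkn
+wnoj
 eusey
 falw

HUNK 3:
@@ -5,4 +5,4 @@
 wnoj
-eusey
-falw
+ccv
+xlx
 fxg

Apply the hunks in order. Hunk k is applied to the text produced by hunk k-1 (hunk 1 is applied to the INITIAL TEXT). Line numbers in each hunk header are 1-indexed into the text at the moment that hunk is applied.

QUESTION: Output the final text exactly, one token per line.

Answer: fsz
dghrd
uxv
mbpkn
wnoj
ccv
xlx
fxg
oalgh
qya
wkvdp
nswe

Derivation:
Hunk 1: at line 1 remove [gyhea,ppc,lwvp] add [fony,vdtrz,ncnno] -> 12 lines: fsz dghrd fony vdtrz ncnno eusey falw fxg oalgh qya wkvdp nswe
Hunk 2: at line 1 remove [fony,vdtrz,ncnno] add [uxv,mbpkn,wnoj] -> 12 lines: fsz dghrd uxv mbpkn wnoj eusey falw fxg oalgh qya wkvdp nswe
Hunk 3: at line 5 remove [eusey,falw] add [ccv,xlx] -> 12 lines: fsz dghrd uxv mbpkn wnoj ccv xlx fxg oalgh qya wkvdp nswe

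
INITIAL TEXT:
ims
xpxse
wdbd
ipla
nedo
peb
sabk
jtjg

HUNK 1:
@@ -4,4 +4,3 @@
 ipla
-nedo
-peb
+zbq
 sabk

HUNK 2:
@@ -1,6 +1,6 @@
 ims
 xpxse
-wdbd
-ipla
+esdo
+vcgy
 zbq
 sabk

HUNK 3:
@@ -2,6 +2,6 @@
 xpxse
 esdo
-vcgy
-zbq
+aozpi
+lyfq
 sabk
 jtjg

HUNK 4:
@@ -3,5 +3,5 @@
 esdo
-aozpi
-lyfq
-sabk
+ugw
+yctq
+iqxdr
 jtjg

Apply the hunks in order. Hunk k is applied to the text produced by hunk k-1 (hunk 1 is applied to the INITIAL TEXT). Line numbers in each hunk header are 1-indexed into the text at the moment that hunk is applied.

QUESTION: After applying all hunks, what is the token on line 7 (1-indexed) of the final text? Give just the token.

Answer: jtjg

Derivation:
Hunk 1: at line 4 remove [nedo,peb] add [zbq] -> 7 lines: ims xpxse wdbd ipla zbq sabk jtjg
Hunk 2: at line 1 remove [wdbd,ipla] add [esdo,vcgy] -> 7 lines: ims xpxse esdo vcgy zbq sabk jtjg
Hunk 3: at line 2 remove [vcgy,zbq] add [aozpi,lyfq] -> 7 lines: ims xpxse esdo aozpi lyfq sabk jtjg
Hunk 4: at line 3 remove [aozpi,lyfq,sabk] add [ugw,yctq,iqxdr] -> 7 lines: ims xpxse esdo ugw yctq iqxdr jtjg
Final line 7: jtjg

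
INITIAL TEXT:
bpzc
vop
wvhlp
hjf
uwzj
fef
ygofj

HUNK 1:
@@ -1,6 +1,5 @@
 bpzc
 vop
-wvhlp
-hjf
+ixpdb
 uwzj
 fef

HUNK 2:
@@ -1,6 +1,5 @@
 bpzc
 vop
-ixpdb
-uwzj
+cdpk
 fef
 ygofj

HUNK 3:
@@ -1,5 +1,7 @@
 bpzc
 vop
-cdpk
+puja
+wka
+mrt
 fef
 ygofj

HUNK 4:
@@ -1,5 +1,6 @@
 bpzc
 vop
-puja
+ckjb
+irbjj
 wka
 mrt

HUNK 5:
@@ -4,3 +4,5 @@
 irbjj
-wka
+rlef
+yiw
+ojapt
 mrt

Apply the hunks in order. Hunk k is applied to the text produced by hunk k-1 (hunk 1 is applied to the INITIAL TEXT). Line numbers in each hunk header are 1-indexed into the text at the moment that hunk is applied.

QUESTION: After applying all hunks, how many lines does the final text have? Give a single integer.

Hunk 1: at line 1 remove [wvhlp,hjf] add [ixpdb] -> 6 lines: bpzc vop ixpdb uwzj fef ygofj
Hunk 2: at line 1 remove [ixpdb,uwzj] add [cdpk] -> 5 lines: bpzc vop cdpk fef ygofj
Hunk 3: at line 1 remove [cdpk] add [puja,wka,mrt] -> 7 lines: bpzc vop puja wka mrt fef ygofj
Hunk 4: at line 1 remove [puja] add [ckjb,irbjj] -> 8 lines: bpzc vop ckjb irbjj wka mrt fef ygofj
Hunk 5: at line 4 remove [wka] add [rlef,yiw,ojapt] -> 10 lines: bpzc vop ckjb irbjj rlef yiw ojapt mrt fef ygofj
Final line count: 10

Answer: 10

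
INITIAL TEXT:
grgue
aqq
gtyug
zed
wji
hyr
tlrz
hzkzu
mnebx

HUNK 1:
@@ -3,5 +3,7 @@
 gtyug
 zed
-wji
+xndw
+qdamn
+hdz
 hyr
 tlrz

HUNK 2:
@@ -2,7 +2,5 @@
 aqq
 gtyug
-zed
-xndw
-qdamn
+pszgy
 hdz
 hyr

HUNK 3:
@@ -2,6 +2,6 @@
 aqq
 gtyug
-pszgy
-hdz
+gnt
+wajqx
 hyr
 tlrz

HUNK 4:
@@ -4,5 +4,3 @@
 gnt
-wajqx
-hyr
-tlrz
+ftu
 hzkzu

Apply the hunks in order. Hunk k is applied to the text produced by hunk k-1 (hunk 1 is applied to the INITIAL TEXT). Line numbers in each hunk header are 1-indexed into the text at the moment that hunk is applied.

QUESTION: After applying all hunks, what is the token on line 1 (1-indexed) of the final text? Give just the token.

Answer: grgue

Derivation:
Hunk 1: at line 3 remove [wji] add [xndw,qdamn,hdz] -> 11 lines: grgue aqq gtyug zed xndw qdamn hdz hyr tlrz hzkzu mnebx
Hunk 2: at line 2 remove [zed,xndw,qdamn] add [pszgy] -> 9 lines: grgue aqq gtyug pszgy hdz hyr tlrz hzkzu mnebx
Hunk 3: at line 2 remove [pszgy,hdz] add [gnt,wajqx] -> 9 lines: grgue aqq gtyug gnt wajqx hyr tlrz hzkzu mnebx
Hunk 4: at line 4 remove [wajqx,hyr,tlrz] add [ftu] -> 7 lines: grgue aqq gtyug gnt ftu hzkzu mnebx
Final line 1: grgue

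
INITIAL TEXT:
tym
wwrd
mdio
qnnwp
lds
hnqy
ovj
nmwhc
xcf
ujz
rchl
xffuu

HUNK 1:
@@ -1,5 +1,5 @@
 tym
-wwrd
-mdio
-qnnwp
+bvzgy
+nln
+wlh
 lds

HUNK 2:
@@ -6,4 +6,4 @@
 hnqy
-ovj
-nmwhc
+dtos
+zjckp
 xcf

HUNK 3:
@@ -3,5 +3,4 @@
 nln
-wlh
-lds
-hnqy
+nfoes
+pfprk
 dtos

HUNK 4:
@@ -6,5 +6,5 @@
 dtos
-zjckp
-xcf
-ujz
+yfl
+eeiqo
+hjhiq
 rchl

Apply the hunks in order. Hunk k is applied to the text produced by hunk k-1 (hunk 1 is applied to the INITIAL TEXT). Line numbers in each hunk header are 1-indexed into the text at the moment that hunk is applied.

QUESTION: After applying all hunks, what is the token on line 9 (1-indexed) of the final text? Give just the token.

Hunk 1: at line 1 remove [wwrd,mdio,qnnwp] add [bvzgy,nln,wlh] -> 12 lines: tym bvzgy nln wlh lds hnqy ovj nmwhc xcf ujz rchl xffuu
Hunk 2: at line 6 remove [ovj,nmwhc] add [dtos,zjckp] -> 12 lines: tym bvzgy nln wlh lds hnqy dtos zjckp xcf ujz rchl xffuu
Hunk 3: at line 3 remove [wlh,lds,hnqy] add [nfoes,pfprk] -> 11 lines: tym bvzgy nln nfoes pfprk dtos zjckp xcf ujz rchl xffuu
Hunk 4: at line 6 remove [zjckp,xcf,ujz] add [yfl,eeiqo,hjhiq] -> 11 lines: tym bvzgy nln nfoes pfprk dtos yfl eeiqo hjhiq rchl xffuu
Final line 9: hjhiq

Answer: hjhiq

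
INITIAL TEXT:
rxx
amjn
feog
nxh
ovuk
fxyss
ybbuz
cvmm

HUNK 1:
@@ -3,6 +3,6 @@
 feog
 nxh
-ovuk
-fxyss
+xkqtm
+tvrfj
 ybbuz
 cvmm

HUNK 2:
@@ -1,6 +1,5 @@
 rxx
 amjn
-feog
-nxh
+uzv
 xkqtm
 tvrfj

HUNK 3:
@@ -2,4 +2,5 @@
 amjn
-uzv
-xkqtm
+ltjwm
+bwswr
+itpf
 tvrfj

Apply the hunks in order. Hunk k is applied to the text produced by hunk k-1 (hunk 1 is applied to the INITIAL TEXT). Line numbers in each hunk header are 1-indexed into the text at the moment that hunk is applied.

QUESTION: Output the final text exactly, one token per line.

Answer: rxx
amjn
ltjwm
bwswr
itpf
tvrfj
ybbuz
cvmm

Derivation:
Hunk 1: at line 3 remove [ovuk,fxyss] add [xkqtm,tvrfj] -> 8 lines: rxx amjn feog nxh xkqtm tvrfj ybbuz cvmm
Hunk 2: at line 1 remove [feog,nxh] add [uzv] -> 7 lines: rxx amjn uzv xkqtm tvrfj ybbuz cvmm
Hunk 3: at line 2 remove [uzv,xkqtm] add [ltjwm,bwswr,itpf] -> 8 lines: rxx amjn ltjwm bwswr itpf tvrfj ybbuz cvmm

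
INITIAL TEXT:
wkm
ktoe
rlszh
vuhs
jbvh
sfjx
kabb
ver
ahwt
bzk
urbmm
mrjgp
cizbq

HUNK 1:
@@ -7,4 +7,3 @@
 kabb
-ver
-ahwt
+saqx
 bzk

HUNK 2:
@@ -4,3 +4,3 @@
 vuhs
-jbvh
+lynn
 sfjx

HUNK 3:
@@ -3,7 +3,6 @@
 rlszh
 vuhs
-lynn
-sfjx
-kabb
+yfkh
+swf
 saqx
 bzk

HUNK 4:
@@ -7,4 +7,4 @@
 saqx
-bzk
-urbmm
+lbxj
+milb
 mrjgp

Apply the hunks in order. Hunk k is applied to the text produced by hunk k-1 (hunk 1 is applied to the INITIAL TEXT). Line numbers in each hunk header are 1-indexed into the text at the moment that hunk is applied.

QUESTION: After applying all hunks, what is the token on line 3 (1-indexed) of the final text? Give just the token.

Hunk 1: at line 7 remove [ver,ahwt] add [saqx] -> 12 lines: wkm ktoe rlszh vuhs jbvh sfjx kabb saqx bzk urbmm mrjgp cizbq
Hunk 2: at line 4 remove [jbvh] add [lynn] -> 12 lines: wkm ktoe rlszh vuhs lynn sfjx kabb saqx bzk urbmm mrjgp cizbq
Hunk 3: at line 3 remove [lynn,sfjx,kabb] add [yfkh,swf] -> 11 lines: wkm ktoe rlszh vuhs yfkh swf saqx bzk urbmm mrjgp cizbq
Hunk 4: at line 7 remove [bzk,urbmm] add [lbxj,milb] -> 11 lines: wkm ktoe rlszh vuhs yfkh swf saqx lbxj milb mrjgp cizbq
Final line 3: rlszh

Answer: rlszh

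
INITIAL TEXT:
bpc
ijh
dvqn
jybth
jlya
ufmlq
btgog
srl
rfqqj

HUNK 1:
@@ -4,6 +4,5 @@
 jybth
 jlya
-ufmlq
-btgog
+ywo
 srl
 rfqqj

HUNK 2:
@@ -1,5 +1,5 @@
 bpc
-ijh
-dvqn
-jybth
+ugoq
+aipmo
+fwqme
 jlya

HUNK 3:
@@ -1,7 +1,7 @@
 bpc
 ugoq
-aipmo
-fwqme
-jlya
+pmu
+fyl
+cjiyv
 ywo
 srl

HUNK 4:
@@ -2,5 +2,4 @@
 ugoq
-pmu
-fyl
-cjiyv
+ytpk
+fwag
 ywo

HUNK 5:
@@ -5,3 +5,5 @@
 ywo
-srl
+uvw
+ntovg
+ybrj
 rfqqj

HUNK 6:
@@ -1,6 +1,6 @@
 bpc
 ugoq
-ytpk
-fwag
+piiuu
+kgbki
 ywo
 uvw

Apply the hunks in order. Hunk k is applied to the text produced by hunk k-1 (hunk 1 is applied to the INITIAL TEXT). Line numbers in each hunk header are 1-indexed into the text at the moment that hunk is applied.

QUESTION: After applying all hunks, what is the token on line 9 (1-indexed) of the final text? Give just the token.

Hunk 1: at line 4 remove [ufmlq,btgog] add [ywo] -> 8 lines: bpc ijh dvqn jybth jlya ywo srl rfqqj
Hunk 2: at line 1 remove [ijh,dvqn,jybth] add [ugoq,aipmo,fwqme] -> 8 lines: bpc ugoq aipmo fwqme jlya ywo srl rfqqj
Hunk 3: at line 1 remove [aipmo,fwqme,jlya] add [pmu,fyl,cjiyv] -> 8 lines: bpc ugoq pmu fyl cjiyv ywo srl rfqqj
Hunk 4: at line 2 remove [pmu,fyl,cjiyv] add [ytpk,fwag] -> 7 lines: bpc ugoq ytpk fwag ywo srl rfqqj
Hunk 5: at line 5 remove [srl] add [uvw,ntovg,ybrj] -> 9 lines: bpc ugoq ytpk fwag ywo uvw ntovg ybrj rfqqj
Hunk 6: at line 1 remove [ytpk,fwag] add [piiuu,kgbki] -> 9 lines: bpc ugoq piiuu kgbki ywo uvw ntovg ybrj rfqqj
Final line 9: rfqqj

Answer: rfqqj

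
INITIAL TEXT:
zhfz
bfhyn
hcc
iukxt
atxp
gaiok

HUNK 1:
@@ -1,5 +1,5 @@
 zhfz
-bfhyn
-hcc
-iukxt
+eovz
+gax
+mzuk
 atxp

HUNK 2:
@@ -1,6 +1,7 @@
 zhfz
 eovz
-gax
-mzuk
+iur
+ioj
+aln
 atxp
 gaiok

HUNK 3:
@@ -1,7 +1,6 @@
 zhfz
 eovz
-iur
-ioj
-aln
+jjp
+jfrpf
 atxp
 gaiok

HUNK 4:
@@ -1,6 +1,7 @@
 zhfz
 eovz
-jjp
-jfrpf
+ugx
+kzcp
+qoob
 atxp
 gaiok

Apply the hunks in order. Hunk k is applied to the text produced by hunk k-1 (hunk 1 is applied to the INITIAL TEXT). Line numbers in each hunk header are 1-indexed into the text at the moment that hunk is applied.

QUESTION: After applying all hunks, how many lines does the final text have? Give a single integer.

Hunk 1: at line 1 remove [bfhyn,hcc,iukxt] add [eovz,gax,mzuk] -> 6 lines: zhfz eovz gax mzuk atxp gaiok
Hunk 2: at line 1 remove [gax,mzuk] add [iur,ioj,aln] -> 7 lines: zhfz eovz iur ioj aln atxp gaiok
Hunk 3: at line 1 remove [iur,ioj,aln] add [jjp,jfrpf] -> 6 lines: zhfz eovz jjp jfrpf atxp gaiok
Hunk 4: at line 1 remove [jjp,jfrpf] add [ugx,kzcp,qoob] -> 7 lines: zhfz eovz ugx kzcp qoob atxp gaiok
Final line count: 7

Answer: 7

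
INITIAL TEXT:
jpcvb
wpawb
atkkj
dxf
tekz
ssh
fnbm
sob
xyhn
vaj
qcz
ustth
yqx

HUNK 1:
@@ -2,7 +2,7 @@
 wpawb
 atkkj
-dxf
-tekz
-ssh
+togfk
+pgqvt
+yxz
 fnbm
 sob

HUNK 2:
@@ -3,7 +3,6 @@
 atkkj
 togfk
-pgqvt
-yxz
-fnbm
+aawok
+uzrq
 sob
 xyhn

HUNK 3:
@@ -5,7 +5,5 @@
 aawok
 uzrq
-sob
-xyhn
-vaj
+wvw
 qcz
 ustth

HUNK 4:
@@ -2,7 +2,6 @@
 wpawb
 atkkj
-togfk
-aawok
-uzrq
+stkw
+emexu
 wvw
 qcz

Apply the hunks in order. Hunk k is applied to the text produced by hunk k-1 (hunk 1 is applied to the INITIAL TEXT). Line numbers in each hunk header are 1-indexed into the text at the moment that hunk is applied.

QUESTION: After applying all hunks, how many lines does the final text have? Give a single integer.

Hunk 1: at line 2 remove [dxf,tekz,ssh] add [togfk,pgqvt,yxz] -> 13 lines: jpcvb wpawb atkkj togfk pgqvt yxz fnbm sob xyhn vaj qcz ustth yqx
Hunk 2: at line 3 remove [pgqvt,yxz,fnbm] add [aawok,uzrq] -> 12 lines: jpcvb wpawb atkkj togfk aawok uzrq sob xyhn vaj qcz ustth yqx
Hunk 3: at line 5 remove [sob,xyhn,vaj] add [wvw] -> 10 lines: jpcvb wpawb atkkj togfk aawok uzrq wvw qcz ustth yqx
Hunk 4: at line 2 remove [togfk,aawok,uzrq] add [stkw,emexu] -> 9 lines: jpcvb wpawb atkkj stkw emexu wvw qcz ustth yqx
Final line count: 9

Answer: 9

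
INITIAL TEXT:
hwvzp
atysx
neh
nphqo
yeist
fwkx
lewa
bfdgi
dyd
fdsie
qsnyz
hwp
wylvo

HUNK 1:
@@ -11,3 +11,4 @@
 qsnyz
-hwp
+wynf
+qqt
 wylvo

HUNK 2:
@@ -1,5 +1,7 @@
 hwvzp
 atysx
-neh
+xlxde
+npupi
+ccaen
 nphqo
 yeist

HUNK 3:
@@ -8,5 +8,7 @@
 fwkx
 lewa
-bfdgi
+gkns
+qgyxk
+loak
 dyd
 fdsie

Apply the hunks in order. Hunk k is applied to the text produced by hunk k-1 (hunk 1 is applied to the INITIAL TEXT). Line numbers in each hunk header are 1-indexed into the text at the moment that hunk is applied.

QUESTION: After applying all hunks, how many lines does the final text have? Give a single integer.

Answer: 18

Derivation:
Hunk 1: at line 11 remove [hwp] add [wynf,qqt] -> 14 lines: hwvzp atysx neh nphqo yeist fwkx lewa bfdgi dyd fdsie qsnyz wynf qqt wylvo
Hunk 2: at line 1 remove [neh] add [xlxde,npupi,ccaen] -> 16 lines: hwvzp atysx xlxde npupi ccaen nphqo yeist fwkx lewa bfdgi dyd fdsie qsnyz wynf qqt wylvo
Hunk 3: at line 8 remove [bfdgi] add [gkns,qgyxk,loak] -> 18 lines: hwvzp atysx xlxde npupi ccaen nphqo yeist fwkx lewa gkns qgyxk loak dyd fdsie qsnyz wynf qqt wylvo
Final line count: 18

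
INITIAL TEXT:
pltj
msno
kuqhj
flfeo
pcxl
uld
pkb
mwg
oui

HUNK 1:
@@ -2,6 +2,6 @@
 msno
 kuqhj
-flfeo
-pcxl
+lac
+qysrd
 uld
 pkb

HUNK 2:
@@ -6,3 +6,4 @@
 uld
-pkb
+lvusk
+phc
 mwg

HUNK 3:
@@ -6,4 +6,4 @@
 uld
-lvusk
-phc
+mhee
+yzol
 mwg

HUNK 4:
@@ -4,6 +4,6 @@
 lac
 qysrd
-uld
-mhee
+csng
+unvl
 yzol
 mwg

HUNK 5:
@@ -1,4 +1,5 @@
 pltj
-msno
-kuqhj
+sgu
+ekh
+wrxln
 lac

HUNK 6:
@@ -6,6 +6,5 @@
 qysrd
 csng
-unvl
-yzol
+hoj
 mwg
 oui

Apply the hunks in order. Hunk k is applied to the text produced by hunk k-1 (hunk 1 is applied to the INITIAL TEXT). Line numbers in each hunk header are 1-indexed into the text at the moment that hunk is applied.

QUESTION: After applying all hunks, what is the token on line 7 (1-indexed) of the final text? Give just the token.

Hunk 1: at line 2 remove [flfeo,pcxl] add [lac,qysrd] -> 9 lines: pltj msno kuqhj lac qysrd uld pkb mwg oui
Hunk 2: at line 6 remove [pkb] add [lvusk,phc] -> 10 lines: pltj msno kuqhj lac qysrd uld lvusk phc mwg oui
Hunk 3: at line 6 remove [lvusk,phc] add [mhee,yzol] -> 10 lines: pltj msno kuqhj lac qysrd uld mhee yzol mwg oui
Hunk 4: at line 4 remove [uld,mhee] add [csng,unvl] -> 10 lines: pltj msno kuqhj lac qysrd csng unvl yzol mwg oui
Hunk 5: at line 1 remove [msno,kuqhj] add [sgu,ekh,wrxln] -> 11 lines: pltj sgu ekh wrxln lac qysrd csng unvl yzol mwg oui
Hunk 6: at line 6 remove [unvl,yzol] add [hoj] -> 10 lines: pltj sgu ekh wrxln lac qysrd csng hoj mwg oui
Final line 7: csng

Answer: csng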